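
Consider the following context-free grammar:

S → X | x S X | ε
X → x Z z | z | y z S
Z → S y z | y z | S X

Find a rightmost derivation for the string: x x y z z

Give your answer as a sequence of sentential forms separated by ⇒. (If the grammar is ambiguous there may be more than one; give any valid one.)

S ⇒ x S X ⇒ x S x Z z ⇒ x S x y z z ⇒ x x y z z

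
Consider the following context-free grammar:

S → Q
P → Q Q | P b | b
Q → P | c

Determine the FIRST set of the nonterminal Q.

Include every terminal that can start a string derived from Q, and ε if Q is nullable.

We compute FIRST(Q) using the standard algorithm.
FIRST(P) = {b, c}
FIRST(Q) = {b, c}
FIRST(S) = {b, c}
Therefore, FIRST(Q) = {b, c}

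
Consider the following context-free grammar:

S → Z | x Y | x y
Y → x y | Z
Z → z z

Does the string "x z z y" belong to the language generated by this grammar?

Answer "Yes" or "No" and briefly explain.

No - no valid derivation exists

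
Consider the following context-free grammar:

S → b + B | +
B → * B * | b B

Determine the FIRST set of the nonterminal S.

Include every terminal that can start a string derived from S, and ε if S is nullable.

We compute FIRST(S) using the standard algorithm.
FIRST(B) = {*, b}
FIRST(S) = {+, b}
Therefore, FIRST(S) = {+, b}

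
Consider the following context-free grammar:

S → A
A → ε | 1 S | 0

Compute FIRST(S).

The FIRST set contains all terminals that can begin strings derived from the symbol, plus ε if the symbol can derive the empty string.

We compute FIRST(S) using the standard algorithm.
FIRST(A) = {0, 1, ε}
FIRST(S) = {0, 1, ε}
Therefore, FIRST(S) = {0, 1, ε}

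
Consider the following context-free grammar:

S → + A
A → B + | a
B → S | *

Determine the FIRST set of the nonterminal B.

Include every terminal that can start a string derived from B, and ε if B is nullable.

We compute FIRST(B) using the standard algorithm.
FIRST(A) = {*, +, a}
FIRST(B) = {*, +}
FIRST(S) = {+}
Therefore, FIRST(B) = {*, +}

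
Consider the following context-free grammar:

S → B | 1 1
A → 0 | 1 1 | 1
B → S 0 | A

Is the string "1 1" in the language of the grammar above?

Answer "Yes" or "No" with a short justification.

Yes - a valid derivation exists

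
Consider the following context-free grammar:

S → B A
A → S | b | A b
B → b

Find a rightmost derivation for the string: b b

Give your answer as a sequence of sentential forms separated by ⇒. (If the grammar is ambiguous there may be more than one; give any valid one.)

S ⇒ B A ⇒ B b ⇒ b b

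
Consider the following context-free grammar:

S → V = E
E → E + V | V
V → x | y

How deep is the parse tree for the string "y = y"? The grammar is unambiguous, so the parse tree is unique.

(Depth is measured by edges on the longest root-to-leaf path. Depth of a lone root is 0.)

3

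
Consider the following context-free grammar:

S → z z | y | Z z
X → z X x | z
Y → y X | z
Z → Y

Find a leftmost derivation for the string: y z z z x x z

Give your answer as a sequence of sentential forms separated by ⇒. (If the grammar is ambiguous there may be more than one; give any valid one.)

S ⇒ Z z ⇒ Y z ⇒ y X z ⇒ y z X x z ⇒ y z z X x x z ⇒ y z z z x x z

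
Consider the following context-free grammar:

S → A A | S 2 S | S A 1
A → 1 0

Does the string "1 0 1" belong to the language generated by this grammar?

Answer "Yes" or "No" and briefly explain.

No - no valid derivation exists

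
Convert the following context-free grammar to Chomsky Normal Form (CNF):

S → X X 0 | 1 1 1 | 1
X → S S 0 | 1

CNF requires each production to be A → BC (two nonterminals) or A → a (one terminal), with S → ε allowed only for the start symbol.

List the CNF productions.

T0 → 0; T1 → 1; S → 1; X → 1; S → X X0; X0 → X T0; S → T1 X1; X1 → T1 T1; X → S X2; X2 → S T0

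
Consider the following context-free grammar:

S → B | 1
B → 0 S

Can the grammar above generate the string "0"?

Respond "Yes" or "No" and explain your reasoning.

No - no valid derivation exists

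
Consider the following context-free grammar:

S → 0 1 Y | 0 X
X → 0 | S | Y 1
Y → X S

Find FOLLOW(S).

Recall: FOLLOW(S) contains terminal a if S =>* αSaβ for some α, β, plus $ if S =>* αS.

We compute FOLLOW(S) using the standard algorithm.
FOLLOW(S) starts with {$}.
FIRST(S) = {0}
FIRST(X) = {0}
FIRST(Y) = {0}
FOLLOW(S) = {$, 0, 1}
FOLLOW(X) = {$, 0, 1}
FOLLOW(Y) = {$, 0, 1}
Therefore, FOLLOW(S) = {$, 0, 1}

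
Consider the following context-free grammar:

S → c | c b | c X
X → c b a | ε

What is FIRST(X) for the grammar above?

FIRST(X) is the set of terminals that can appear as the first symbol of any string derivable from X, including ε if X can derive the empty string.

We compute FIRST(X) using the standard algorithm.
FIRST(S) = {c}
FIRST(X) = {c, ε}
Therefore, FIRST(X) = {c, ε}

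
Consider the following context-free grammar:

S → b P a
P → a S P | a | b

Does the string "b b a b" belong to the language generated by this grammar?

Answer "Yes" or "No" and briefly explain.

No - no valid derivation exists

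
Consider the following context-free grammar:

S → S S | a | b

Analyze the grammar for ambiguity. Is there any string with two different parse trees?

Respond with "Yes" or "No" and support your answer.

Yes - the string 'a a a a' has two distinct parse trees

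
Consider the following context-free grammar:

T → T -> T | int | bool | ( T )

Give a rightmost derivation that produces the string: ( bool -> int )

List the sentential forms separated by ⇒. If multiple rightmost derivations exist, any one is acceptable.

T ⇒ ( T ) ⇒ ( T -> T ) ⇒ ( T -> int ) ⇒ ( bool -> int )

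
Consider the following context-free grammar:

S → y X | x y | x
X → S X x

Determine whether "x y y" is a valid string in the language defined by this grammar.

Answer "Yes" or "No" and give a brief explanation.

No - no valid derivation exists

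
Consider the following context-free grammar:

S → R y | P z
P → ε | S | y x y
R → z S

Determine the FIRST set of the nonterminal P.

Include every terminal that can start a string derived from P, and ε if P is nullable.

We compute FIRST(P) using the standard algorithm.
FIRST(P) = {y, z, ε}
FIRST(R) = {z}
FIRST(S) = {y, z}
Therefore, FIRST(P) = {y, z, ε}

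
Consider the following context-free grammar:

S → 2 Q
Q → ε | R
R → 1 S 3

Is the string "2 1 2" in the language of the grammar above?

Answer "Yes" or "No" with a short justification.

No - no valid derivation exists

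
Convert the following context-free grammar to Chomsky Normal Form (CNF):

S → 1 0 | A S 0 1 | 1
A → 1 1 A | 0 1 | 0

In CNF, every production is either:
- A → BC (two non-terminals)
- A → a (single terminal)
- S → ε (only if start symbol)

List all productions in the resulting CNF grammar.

T1 → 1; T0 → 0; S → 1; A → 0; S → T1 T0; S → A X0; X0 → S X1; X1 → T0 T1; A → T1 X2; X2 → T1 A; A → T0 T1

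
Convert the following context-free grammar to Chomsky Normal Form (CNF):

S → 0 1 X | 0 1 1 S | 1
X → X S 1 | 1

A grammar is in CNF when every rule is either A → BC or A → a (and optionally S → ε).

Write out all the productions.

T0 → 0; T1 → 1; S → 1; X → 1; S → T0 X0; X0 → T1 X; S → T0 X1; X1 → T1 X2; X2 → T1 S; X → X X3; X3 → S T1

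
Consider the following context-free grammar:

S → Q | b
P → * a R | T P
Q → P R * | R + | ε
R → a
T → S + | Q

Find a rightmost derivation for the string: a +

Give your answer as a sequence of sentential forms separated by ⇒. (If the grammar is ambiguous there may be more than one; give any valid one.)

S ⇒ Q ⇒ R + ⇒ a +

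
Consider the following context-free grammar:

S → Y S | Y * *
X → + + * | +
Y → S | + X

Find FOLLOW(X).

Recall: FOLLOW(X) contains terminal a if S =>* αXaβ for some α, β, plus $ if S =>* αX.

We compute FOLLOW(X) using the standard algorithm.
FOLLOW(S) starts with {$}.
FIRST(S) = {+}
FIRST(X) = {+}
FIRST(Y) = {+}
FOLLOW(S) = {$, *, +}
FOLLOW(X) = {*, +}
FOLLOW(Y) = {*, +}
Therefore, FOLLOW(X) = {*, +}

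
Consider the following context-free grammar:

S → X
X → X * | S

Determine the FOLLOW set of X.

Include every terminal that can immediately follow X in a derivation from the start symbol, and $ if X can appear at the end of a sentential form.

We compute FOLLOW(X) using the standard algorithm.
FOLLOW(S) starts with {$}.
FIRST(S) = {}
FIRST(X) = {}
FOLLOW(S) = {$, *}
FOLLOW(X) = {$, *}
Therefore, FOLLOW(X) = {$, *}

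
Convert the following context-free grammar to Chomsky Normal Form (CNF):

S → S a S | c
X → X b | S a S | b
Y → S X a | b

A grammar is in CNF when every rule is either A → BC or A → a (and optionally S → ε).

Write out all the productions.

TA → a; S → c; TB → b; X → b; Y → b; S → S X0; X0 → TA S; X → X TB; X → S X1; X1 → TA S; Y → S X2; X2 → X TA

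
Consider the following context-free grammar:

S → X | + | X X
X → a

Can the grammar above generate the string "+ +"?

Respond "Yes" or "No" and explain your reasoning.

No - no valid derivation exists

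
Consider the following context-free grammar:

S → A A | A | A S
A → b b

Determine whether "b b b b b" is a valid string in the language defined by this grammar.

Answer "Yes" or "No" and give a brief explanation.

No - no valid derivation exists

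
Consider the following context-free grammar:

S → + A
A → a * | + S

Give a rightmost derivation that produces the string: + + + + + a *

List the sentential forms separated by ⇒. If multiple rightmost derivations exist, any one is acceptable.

S ⇒ + A ⇒ + + S ⇒ + + + A ⇒ + + + + S ⇒ + + + + + A ⇒ + + + + + a *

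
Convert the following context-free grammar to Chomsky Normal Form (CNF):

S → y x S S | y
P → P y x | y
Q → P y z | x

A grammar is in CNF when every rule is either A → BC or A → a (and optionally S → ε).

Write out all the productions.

TY → y; TX → x; S → y; P → y; TZ → z; Q → x; S → TY X0; X0 → TX X1; X1 → S S; P → P X2; X2 → TY TX; Q → P X3; X3 → TY TZ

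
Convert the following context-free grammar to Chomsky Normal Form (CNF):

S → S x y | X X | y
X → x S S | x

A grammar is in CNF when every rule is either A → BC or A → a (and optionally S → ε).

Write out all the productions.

TX → x; TY → y; S → y; X → x; S → S X0; X0 → TX TY; S → X X; X → TX X1; X1 → S S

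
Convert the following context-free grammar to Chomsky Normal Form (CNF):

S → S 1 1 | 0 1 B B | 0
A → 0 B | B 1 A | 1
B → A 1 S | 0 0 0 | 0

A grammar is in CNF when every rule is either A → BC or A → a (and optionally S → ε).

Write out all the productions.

T1 → 1; T0 → 0; S → 0; A → 1; B → 0; S → S X0; X0 → T1 T1; S → T0 X1; X1 → T1 X2; X2 → B B; A → T0 B; A → B X3; X3 → T1 A; B → A X4; X4 → T1 S; B → T0 X5; X5 → T0 T0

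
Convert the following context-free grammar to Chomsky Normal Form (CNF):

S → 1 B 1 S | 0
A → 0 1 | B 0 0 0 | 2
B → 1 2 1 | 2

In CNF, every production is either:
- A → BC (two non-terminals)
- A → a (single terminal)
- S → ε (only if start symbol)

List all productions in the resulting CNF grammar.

T1 → 1; S → 0; T0 → 0; A → 2; T2 → 2; B → 2; S → T1 X0; X0 → B X1; X1 → T1 S; A → T0 T1; A → B X2; X2 → T0 X3; X3 → T0 T0; B → T1 X4; X4 → T2 T1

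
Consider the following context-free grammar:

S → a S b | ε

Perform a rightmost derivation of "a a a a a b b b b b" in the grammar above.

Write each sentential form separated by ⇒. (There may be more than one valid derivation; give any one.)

S ⇒ a S b ⇒ a a S b b ⇒ a a a S b b b ⇒ a a a a S b b b b ⇒ a a a a a S b b b b b ⇒ a a a a a b b b b b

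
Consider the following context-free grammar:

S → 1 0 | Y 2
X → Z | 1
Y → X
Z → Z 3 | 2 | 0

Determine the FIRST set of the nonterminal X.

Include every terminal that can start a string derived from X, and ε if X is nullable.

We compute FIRST(X) using the standard algorithm.
FIRST(S) = {0, 1, 2}
FIRST(X) = {0, 1, 2}
FIRST(Y) = {0, 1, 2}
FIRST(Z) = {0, 2}
Therefore, FIRST(X) = {0, 1, 2}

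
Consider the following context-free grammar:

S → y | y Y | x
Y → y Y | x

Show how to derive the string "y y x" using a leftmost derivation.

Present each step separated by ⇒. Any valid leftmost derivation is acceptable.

S ⇒ y Y ⇒ y y Y ⇒ y y x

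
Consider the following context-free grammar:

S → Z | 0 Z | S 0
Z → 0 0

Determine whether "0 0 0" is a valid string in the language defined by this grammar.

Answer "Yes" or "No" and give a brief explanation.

Yes - a valid derivation exists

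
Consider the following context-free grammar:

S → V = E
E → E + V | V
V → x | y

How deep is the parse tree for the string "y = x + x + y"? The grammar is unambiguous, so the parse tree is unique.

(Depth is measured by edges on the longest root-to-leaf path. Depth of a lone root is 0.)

5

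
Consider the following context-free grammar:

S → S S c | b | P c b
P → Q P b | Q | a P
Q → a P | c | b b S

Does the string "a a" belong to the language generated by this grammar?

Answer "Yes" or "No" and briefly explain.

No - no valid derivation exists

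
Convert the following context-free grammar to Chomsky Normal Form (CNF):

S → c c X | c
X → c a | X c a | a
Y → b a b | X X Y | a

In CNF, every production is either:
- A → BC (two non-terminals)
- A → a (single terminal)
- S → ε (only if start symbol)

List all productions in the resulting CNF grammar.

TC → c; S → c; TA → a; X → a; TB → b; Y → a; S → TC X0; X0 → TC X; X → TC TA; X → X X1; X1 → TC TA; Y → TB X2; X2 → TA TB; Y → X X3; X3 → X Y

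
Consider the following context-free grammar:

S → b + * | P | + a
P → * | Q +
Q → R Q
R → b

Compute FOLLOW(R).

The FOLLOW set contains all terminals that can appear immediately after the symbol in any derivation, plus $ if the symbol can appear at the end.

We compute FOLLOW(R) using the standard algorithm.
FOLLOW(S) starts with {$}.
FIRST(P) = {*, b}
FIRST(Q) = {b}
FIRST(R) = {b}
FIRST(S) = {*, +, b}
FOLLOW(P) = {$}
FOLLOW(Q) = {+}
FOLLOW(R) = {b}
FOLLOW(S) = {$}
Therefore, FOLLOW(R) = {b}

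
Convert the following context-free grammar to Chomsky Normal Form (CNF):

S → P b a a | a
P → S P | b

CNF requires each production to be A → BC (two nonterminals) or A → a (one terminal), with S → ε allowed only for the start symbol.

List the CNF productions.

TB → b; TA → a; S → a; P → b; S → P X0; X0 → TB X1; X1 → TA TA; P → S P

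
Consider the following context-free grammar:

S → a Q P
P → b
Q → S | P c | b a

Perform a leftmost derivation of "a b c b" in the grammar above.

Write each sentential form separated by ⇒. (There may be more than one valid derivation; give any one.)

S ⇒ a Q P ⇒ a P c P ⇒ a b c P ⇒ a b c b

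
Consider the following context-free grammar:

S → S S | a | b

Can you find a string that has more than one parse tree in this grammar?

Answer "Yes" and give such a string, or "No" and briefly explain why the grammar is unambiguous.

Yes - the string 'a b a b b b' has two distinct parse trees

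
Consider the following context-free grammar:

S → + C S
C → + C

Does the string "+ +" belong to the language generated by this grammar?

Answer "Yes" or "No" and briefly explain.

No - no valid derivation exists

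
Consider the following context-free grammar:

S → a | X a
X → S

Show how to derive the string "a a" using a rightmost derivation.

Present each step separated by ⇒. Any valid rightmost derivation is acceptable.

S ⇒ X a ⇒ S a ⇒ a a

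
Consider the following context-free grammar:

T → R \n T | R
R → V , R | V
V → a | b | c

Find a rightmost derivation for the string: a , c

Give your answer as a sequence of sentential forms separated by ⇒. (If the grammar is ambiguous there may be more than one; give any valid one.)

T ⇒ R ⇒ V , R ⇒ V , V ⇒ V , c ⇒ a , c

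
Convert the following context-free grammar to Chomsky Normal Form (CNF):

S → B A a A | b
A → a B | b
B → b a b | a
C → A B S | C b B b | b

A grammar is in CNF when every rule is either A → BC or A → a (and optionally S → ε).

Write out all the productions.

TA → a; S → b; A → b; TB → b; B → a; C → b; S → B X0; X0 → A X1; X1 → TA A; A → TA B; B → TB X2; X2 → TA TB; C → A X3; X3 → B S; C → C X4; X4 → TB X5; X5 → B TB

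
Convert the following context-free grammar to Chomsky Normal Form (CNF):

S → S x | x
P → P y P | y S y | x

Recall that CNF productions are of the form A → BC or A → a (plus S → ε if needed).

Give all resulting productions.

TX → x; S → x; TY → y; P → x; S → S TX; P → P X0; X0 → TY P; P → TY X1; X1 → S TY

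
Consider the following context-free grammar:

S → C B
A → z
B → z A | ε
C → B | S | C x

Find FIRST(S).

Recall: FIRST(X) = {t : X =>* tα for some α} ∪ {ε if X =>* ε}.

We compute FIRST(S) using the standard algorithm.
FIRST(A) = {z}
FIRST(B) = {z, ε}
FIRST(C) = {x, z, ε}
FIRST(S) = {x, z, ε}
Therefore, FIRST(S) = {x, z, ε}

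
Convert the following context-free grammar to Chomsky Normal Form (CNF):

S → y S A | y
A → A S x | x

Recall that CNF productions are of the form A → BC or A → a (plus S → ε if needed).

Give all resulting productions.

TY → y; S → y; TX → x; A → x; S → TY X0; X0 → S A; A → A X1; X1 → S TX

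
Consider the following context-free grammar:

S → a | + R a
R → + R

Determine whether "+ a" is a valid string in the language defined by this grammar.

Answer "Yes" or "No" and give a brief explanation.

No - no valid derivation exists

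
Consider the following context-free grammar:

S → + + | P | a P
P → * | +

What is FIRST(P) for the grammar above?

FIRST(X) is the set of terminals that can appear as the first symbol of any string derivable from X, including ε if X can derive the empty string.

We compute FIRST(P) using the standard algorithm.
FIRST(P) = {*, +}
FIRST(S) = {*, +, a}
Therefore, FIRST(P) = {*, +}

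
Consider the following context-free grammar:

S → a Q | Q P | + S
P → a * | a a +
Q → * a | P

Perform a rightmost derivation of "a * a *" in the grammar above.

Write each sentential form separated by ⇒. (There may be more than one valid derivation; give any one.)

S ⇒ Q P ⇒ Q a * ⇒ P a * ⇒ a * a *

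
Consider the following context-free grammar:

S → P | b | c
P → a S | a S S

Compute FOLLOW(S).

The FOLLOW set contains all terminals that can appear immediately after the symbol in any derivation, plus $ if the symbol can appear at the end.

We compute FOLLOW(S) using the standard algorithm.
FOLLOW(S) starts with {$}.
FIRST(P) = {a}
FIRST(S) = {a, b, c}
FOLLOW(P) = {$, a, b, c}
FOLLOW(S) = {$, a, b, c}
Therefore, FOLLOW(S) = {$, a, b, c}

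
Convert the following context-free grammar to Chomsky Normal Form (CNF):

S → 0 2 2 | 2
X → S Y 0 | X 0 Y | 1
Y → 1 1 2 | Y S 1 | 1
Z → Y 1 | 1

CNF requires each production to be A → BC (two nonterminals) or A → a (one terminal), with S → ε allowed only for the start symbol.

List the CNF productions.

T0 → 0; T2 → 2; S → 2; X → 1; T1 → 1; Y → 1; Z → 1; S → T0 X0; X0 → T2 T2; X → S X1; X1 → Y T0; X → X X2; X2 → T0 Y; Y → T1 X3; X3 → T1 T2; Y → Y X4; X4 → S T1; Z → Y T1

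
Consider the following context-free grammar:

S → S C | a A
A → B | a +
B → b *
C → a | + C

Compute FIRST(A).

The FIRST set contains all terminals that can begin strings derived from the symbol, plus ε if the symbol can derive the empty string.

We compute FIRST(A) using the standard algorithm.
FIRST(A) = {a, b}
FIRST(B) = {b}
FIRST(C) = {+, a}
FIRST(S) = {a}
Therefore, FIRST(A) = {a, b}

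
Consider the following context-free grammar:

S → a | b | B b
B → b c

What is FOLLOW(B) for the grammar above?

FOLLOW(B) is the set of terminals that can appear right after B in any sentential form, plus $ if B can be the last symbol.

We compute FOLLOW(B) using the standard algorithm.
FOLLOW(S) starts with {$}.
FIRST(B) = {b}
FIRST(S) = {a, b}
FOLLOW(B) = {b}
FOLLOW(S) = {$}
Therefore, FOLLOW(B) = {b}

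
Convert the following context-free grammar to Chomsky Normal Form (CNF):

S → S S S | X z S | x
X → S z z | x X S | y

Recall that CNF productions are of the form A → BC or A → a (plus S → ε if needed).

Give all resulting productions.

TZ → z; S → x; TX → x; X → y; S → S X0; X0 → S S; S → X X1; X1 → TZ S; X → S X2; X2 → TZ TZ; X → TX X3; X3 → X S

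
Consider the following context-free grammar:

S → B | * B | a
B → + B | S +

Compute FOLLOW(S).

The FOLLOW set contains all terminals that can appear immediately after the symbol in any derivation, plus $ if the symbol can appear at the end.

We compute FOLLOW(S) using the standard algorithm.
FOLLOW(S) starts with {$}.
FIRST(B) = {*, +, a}
FIRST(S) = {*, +, a}
FOLLOW(B) = {$, +}
FOLLOW(S) = {$, +}
Therefore, FOLLOW(S) = {$, +}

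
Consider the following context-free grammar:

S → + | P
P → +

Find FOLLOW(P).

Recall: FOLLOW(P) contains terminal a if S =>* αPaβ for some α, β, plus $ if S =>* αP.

We compute FOLLOW(P) using the standard algorithm.
FOLLOW(S) starts with {$}.
FIRST(P) = {+}
FIRST(S) = {+}
FOLLOW(P) = {$}
FOLLOW(S) = {$}
Therefore, FOLLOW(P) = {$}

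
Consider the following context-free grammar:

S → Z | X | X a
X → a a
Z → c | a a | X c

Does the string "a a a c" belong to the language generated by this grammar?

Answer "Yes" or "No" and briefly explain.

No - no valid derivation exists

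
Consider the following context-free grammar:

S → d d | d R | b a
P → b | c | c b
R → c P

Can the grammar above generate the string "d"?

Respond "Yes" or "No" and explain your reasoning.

No - no valid derivation exists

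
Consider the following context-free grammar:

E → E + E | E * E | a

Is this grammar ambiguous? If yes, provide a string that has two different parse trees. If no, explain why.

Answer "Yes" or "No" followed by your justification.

Yes - the string 'a + a * a * a * a * a' has two distinct leftmost derivations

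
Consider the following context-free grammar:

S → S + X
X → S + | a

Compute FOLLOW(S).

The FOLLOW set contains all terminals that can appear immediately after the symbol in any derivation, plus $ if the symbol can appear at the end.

We compute FOLLOW(S) using the standard algorithm.
FOLLOW(S) starts with {$}.
FIRST(S) = {}
FIRST(X) = {a}
FOLLOW(S) = {$, +}
FOLLOW(X) = {$, +}
Therefore, FOLLOW(S) = {$, +}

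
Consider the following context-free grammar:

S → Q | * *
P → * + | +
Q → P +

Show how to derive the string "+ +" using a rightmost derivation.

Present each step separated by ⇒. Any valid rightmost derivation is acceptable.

S ⇒ Q ⇒ P + ⇒ + +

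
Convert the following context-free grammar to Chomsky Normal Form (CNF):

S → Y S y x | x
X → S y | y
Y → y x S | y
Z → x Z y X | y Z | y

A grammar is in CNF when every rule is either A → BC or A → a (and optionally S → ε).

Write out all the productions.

TY → y; TX → x; S → x; X → y; Y → y; Z → y; S → Y X0; X0 → S X1; X1 → TY TX; X → S TY; Y → TY X2; X2 → TX S; Z → TX X3; X3 → Z X4; X4 → TY X; Z → TY Z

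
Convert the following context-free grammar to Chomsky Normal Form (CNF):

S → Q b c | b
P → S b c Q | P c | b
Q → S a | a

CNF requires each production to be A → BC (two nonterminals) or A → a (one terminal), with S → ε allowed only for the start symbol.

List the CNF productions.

TB → b; TC → c; S → b; P → b; TA → a; Q → a; S → Q X0; X0 → TB TC; P → S X1; X1 → TB X2; X2 → TC Q; P → P TC; Q → S TA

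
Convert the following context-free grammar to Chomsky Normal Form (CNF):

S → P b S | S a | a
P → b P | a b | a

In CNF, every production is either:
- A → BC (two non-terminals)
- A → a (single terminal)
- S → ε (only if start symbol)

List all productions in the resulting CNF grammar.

TB → b; TA → a; S → a; P → a; S → P X0; X0 → TB S; S → S TA; P → TB P; P → TA TB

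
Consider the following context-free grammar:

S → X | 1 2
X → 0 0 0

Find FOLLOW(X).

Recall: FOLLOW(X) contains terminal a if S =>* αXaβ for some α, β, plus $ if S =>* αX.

We compute FOLLOW(X) using the standard algorithm.
FOLLOW(S) starts with {$}.
FIRST(S) = {0, 1}
FIRST(X) = {0}
FOLLOW(S) = {$}
FOLLOW(X) = {$}
Therefore, FOLLOW(X) = {$}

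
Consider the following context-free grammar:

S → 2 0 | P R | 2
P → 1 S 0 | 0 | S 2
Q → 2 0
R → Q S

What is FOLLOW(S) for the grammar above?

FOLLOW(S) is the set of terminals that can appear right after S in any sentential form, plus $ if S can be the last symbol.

We compute FOLLOW(S) using the standard algorithm.
FOLLOW(S) starts with {$}.
FIRST(P) = {0, 1, 2}
FIRST(Q) = {2}
FIRST(R) = {2}
FIRST(S) = {0, 1, 2}
FOLLOW(P) = {2}
FOLLOW(Q) = {0, 1, 2}
FOLLOW(R) = {$, 0, 2}
FOLLOW(S) = {$, 0, 2}
Therefore, FOLLOW(S) = {$, 0, 2}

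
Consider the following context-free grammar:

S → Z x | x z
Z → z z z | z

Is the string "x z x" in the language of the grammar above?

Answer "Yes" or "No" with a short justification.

No - no valid derivation exists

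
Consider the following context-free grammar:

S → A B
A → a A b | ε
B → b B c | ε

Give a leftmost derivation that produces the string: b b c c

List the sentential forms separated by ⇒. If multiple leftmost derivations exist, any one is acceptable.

S ⇒ A B ⇒ B ⇒ b B c ⇒ b b B c c ⇒ b b c c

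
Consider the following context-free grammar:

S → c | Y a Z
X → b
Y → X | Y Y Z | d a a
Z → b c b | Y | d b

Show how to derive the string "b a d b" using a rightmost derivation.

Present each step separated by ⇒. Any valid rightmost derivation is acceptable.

S ⇒ Y a Z ⇒ Y a d b ⇒ X a d b ⇒ b a d b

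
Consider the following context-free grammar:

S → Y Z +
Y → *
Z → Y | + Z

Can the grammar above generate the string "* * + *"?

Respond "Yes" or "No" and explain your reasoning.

No - no valid derivation exists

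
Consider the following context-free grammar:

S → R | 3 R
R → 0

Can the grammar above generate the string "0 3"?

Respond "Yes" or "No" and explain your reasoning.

No - no valid derivation exists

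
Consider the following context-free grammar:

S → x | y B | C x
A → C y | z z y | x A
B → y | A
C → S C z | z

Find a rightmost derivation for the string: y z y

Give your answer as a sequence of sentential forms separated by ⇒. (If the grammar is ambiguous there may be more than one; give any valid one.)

S ⇒ y B ⇒ y A ⇒ y C y ⇒ y z y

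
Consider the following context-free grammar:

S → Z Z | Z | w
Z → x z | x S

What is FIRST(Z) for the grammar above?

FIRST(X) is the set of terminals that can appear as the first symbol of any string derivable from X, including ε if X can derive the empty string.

We compute FIRST(Z) using the standard algorithm.
FIRST(S) = {w, x}
FIRST(Z) = {x}
Therefore, FIRST(Z) = {x}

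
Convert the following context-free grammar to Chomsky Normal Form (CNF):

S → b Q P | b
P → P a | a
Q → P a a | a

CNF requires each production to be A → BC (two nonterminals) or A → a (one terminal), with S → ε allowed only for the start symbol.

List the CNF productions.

TB → b; S → b; TA → a; P → a; Q → a; S → TB X0; X0 → Q P; P → P TA; Q → P X1; X1 → TA TA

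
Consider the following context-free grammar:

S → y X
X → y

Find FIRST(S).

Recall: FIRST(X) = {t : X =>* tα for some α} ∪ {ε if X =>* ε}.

We compute FIRST(S) using the standard algorithm.
FIRST(S) = {y}
FIRST(X) = {y}
Therefore, FIRST(S) = {y}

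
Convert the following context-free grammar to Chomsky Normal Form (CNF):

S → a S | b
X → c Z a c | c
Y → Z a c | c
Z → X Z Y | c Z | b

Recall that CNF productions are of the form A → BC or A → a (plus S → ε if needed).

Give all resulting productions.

TA → a; S → b; TC → c; X → c; Y → c; Z → b; S → TA S; X → TC X0; X0 → Z X1; X1 → TA TC; Y → Z X2; X2 → TA TC; Z → X X3; X3 → Z Y; Z → TC Z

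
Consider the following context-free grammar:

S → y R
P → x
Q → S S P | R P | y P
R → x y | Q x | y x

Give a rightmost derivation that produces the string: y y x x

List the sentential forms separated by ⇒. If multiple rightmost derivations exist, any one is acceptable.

S ⇒ y R ⇒ y Q x ⇒ y y P x ⇒ y y x x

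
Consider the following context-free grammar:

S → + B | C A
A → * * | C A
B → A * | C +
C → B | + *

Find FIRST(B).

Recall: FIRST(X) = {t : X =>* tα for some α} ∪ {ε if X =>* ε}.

We compute FIRST(B) using the standard algorithm.
FIRST(A) = {*, +}
FIRST(B) = {*, +}
FIRST(C) = {*, +}
FIRST(S) = {*, +}
Therefore, FIRST(B) = {*, +}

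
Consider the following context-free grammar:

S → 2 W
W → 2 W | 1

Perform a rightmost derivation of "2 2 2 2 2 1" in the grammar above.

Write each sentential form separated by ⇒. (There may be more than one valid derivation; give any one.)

S ⇒ 2 W ⇒ 2 2 W ⇒ 2 2 2 W ⇒ 2 2 2 2 W ⇒ 2 2 2 2 2 W ⇒ 2 2 2 2 2 1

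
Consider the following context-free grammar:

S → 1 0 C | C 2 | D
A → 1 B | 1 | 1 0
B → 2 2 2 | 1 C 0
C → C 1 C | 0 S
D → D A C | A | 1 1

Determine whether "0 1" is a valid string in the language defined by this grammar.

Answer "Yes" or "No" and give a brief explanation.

No - no valid derivation exists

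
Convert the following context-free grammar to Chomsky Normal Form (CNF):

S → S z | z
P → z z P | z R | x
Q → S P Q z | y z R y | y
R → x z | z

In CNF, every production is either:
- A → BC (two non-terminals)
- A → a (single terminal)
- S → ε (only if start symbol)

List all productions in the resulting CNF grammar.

TZ → z; S → z; P → x; TY → y; Q → y; TX → x; R → z; S → S TZ; P → TZ X0; X0 → TZ P; P → TZ R; Q → S X1; X1 → P X2; X2 → Q TZ; Q → TY X3; X3 → TZ X4; X4 → R TY; R → TX TZ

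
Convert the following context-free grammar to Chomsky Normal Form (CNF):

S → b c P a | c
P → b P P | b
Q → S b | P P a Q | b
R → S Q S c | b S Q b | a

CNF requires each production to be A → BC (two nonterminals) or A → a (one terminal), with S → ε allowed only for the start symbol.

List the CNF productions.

TB → b; TC → c; TA → a; S → c; P → b; Q → b; R → a; S → TB X0; X0 → TC X1; X1 → P TA; P → TB X2; X2 → P P; Q → S TB; Q → P X3; X3 → P X4; X4 → TA Q; R → S X5; X5 → Q X6; X6 → S TC; R → TB X7; X7 → S X8; X8 → Q TB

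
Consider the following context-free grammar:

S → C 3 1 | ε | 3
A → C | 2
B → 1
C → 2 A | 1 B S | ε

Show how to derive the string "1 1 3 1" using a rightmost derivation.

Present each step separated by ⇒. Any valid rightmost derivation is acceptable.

S ⇒ C 3 1 ⇒ 1 B S 3 1 ⇒ 1 B 3 1 ⇒ 1 1 3 1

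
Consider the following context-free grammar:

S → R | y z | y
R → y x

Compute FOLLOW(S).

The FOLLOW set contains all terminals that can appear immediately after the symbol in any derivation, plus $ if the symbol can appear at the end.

We compute FOLLOW(S) using the standard algorithm.
FOLLOW(S) starts with {$}.
FIRST(R) = {y}
FIRST(S) = {y}
FOLLOW(R) = {$}
FOLLOW(S) = {$}
Therefore, FOLLOW(S) = {$}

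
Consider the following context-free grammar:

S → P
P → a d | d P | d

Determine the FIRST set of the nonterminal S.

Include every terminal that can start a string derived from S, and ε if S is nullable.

We compute FIRST(S) using the standard algorithm.
FIRST(P) = {a, d}
FIRST(S) = {a, d}
Therefore, FIRST(S) = {a, d}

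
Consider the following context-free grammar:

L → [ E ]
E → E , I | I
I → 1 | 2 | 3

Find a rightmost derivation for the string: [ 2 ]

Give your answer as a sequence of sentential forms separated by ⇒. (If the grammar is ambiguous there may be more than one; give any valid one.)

L ⇒ [ E ] ⇒ [ I ] ⇒ [ 2 ]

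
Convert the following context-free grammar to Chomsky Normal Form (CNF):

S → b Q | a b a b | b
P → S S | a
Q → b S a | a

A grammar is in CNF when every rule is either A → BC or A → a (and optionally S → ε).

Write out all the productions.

TB → b; TA → a; S → b; P → a; Q → a; S → TB Q; S → TA X0; X0 → TB X1; X1 → TA TB; P → S S; Q → TB X2; X2 → S TA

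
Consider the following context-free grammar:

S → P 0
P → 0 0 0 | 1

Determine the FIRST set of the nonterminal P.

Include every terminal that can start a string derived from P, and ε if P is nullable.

We compute FIRST(P) using the standard algorithm.
FIRST(P) = {0, 1}
FIRST(S) = {0, 1}
Therefore, FIRST(P) = {0, 1}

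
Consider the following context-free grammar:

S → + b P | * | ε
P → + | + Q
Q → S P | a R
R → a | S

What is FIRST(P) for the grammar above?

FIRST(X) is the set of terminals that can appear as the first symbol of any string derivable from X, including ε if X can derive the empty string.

We compute FIRST(P) using the standard algorithm.
FIRST(P) = {+}
FIRST(Q) = {*, +, a}
FIRST(R) = {*, +, a, ε}
FIRST(S) = {*, +, ε}
Therefore, FIRST(P) = {+}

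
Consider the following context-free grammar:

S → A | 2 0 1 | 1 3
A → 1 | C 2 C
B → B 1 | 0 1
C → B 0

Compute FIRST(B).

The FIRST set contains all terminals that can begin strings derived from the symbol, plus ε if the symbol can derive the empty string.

We compute FIRST(B) using the standard algorithm.
FIRST(A) = {0, 1}
FIRST(B) = {0}
FIRST(C) = {0}
FIRST(S) = {0, 1, 2}
Therefore, FIRST(B) = {0}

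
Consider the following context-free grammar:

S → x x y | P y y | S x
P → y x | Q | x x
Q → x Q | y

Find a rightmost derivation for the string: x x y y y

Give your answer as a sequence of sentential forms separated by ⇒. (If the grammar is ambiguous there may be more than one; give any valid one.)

S ⇒ P y y ⇒ Q y y ⇒ x Q y y ⇒ x x Q y y ⇒ x x y y y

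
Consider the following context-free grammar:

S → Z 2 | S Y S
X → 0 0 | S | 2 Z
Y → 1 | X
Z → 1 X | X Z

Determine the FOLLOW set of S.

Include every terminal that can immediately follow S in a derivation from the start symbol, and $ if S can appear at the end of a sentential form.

We compute FOLLOW(S) using the standard algorithm.
FOLLOW(S) starts with {$}.
FIRST(S) = {0, 1, 2}
FIRST(X) = {0, 1, 2}
FIRST(Y) = {0, 1, 2}
FIRST(Z) = {0, 1, 2}
FOLLOW(S) = {$, 0, 1, 2}
FOLLOW(X) = {0, 1, 2}
FOLLOW(Y) = {0, 1, 2}
FOLLOW(Z) = {0, 1, 2}
Therefore, FOLLOW(S) = {$, 0, 1, 2}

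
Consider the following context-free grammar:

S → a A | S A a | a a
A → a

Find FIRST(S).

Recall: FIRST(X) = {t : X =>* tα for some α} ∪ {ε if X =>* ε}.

We compute FIRST(S) using the standard algorithm.
FIRST(A) = {a}
FIRST(S) = {a}
Therefore, FIRST(S) = {a}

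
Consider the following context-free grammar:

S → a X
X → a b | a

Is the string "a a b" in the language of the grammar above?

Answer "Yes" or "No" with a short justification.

Yes - a valid derivation exists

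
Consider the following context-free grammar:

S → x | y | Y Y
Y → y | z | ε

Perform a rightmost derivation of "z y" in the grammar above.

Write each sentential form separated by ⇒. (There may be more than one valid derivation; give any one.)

S ⇒ Y Y ⇒ Y y ⇒ z y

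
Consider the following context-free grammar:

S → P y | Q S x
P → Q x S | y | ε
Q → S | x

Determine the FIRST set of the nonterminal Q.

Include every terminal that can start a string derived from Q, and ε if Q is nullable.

We compute FIRST(Q) using the standard algorithm.
FIRST(P) = {x, y, ε}
FIRST(Q) = {x, y}
FIRST(S) = {x, y}
Therefore, FIRST(Q) = {x, y}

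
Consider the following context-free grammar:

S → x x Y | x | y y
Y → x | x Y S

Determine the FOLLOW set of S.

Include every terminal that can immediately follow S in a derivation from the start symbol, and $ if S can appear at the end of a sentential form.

We compute FOLLOW(S) using the standard algorithm.
FOLLOW(S) starts with {$}.
FIRST(S) = {x, y}
FIRST(Y) = {x}
FOLLOW(S) = {$, x, y}
FOLLOW(Y) = {$, x, y}
Therefore, FOLLOW(S) = {$, x, y}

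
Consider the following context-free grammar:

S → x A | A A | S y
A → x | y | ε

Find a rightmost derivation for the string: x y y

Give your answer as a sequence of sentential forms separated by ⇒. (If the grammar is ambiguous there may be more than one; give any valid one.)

S ⇒ S y ⇒ x A y ⇒ x y y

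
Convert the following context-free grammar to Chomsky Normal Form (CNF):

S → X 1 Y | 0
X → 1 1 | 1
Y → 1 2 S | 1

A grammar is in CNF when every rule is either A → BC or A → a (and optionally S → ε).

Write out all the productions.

T1 → 1; S → 0; X → 1; T2 → 2; Y → 1; S → X X0; X0 → T1 Y; X → T1 T1; Y → T1 X1; X1 → T2 S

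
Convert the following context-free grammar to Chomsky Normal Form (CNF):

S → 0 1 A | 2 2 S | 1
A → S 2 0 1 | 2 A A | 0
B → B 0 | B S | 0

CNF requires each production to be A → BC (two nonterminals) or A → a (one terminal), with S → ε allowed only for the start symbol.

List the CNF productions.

T0 → 0; T1 → 1; T2 → 2; S → 1; A → 0; B → 0; S → T0 X0; X0 → T1 A; S → T2 X1; X1 → T2 S; A → S X2; X2 → T2 X3; X3 → T0 T1; A → T2 X4; X4 → A A; B → B T0; B → B S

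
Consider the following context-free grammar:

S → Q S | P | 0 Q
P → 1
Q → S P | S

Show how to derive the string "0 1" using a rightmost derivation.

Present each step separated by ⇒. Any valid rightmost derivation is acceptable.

S ⇒ 0 Q ⇒ 0 S ⇒ 0 P ⇒ 0 1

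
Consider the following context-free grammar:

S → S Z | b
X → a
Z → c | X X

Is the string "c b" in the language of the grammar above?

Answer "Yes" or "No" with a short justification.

No - no valid derivation exists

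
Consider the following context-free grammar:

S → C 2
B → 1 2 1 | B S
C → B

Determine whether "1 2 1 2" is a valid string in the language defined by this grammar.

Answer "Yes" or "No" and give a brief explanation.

Yes - a valid derivation exists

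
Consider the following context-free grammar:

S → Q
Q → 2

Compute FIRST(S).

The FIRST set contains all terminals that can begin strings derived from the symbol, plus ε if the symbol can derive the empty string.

We compute FIRST(S) using the standard algorithm.
FIRST(Q) = {2}
FIRST(S) = {2}
Therefore, FIRST(S) = {2}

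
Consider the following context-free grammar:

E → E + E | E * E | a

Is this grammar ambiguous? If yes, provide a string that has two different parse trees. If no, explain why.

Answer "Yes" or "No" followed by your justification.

Yes - the string 'a + a + a + a + a' has two distinct leftmost derivations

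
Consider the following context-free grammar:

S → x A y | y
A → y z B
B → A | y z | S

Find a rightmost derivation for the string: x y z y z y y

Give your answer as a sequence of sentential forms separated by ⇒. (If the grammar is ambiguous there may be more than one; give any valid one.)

S ⇒ x A y ⇒ x y z B y ⇒ x y z A y ⇒ x y z y z B y ⇒ x y z y z S y ⇒ x y z y z y y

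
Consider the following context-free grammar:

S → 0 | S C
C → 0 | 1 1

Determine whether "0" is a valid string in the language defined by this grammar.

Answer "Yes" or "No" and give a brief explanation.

Yes - a valid derivation exists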